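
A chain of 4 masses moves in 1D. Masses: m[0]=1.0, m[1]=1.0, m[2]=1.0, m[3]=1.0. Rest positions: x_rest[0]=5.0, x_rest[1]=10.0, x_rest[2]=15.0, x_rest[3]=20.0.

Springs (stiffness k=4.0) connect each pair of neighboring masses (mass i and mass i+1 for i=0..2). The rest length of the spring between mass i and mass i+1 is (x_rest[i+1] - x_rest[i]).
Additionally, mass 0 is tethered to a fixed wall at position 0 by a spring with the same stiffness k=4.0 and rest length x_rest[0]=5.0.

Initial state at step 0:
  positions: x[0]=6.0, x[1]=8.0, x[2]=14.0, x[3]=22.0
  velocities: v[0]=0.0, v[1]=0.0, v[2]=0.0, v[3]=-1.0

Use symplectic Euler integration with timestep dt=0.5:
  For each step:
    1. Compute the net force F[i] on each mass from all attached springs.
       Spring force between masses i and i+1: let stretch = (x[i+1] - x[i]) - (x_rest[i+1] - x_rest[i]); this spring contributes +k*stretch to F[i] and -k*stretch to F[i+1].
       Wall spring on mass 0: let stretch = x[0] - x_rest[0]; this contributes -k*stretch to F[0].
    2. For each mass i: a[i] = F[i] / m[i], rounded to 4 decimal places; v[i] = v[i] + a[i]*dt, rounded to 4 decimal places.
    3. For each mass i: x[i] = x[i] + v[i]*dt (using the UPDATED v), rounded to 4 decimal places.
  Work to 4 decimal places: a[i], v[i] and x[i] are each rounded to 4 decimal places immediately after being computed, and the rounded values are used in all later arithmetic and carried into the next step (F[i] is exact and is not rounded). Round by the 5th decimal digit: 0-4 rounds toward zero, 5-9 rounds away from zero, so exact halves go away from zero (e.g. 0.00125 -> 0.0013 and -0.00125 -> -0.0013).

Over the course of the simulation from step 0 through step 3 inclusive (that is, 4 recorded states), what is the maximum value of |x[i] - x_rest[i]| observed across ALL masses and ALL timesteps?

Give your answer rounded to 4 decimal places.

Answer: 3.5000

Derivation:
Step 0: x=[6.0000 8.0000 14.0000 22.0000] v=[0.0000 0.0000 0.0000 -1.0000]
Step 1: x=[2.0000 12.0000 16.0000 18.5000] v=[-8.0000 8.0000 4.0000 -7.0000]
Step 2: x=[6.0000 10.0000 16.5000 17.5000] v=[8.0000 -4.0000 1.0000 -2.0000]
Step 3: x=[8.0000 10.5000 11.5000 20.5000] v=[4.0000 1.0000 -10.0000 6.0000]
Max displacement = 3.5000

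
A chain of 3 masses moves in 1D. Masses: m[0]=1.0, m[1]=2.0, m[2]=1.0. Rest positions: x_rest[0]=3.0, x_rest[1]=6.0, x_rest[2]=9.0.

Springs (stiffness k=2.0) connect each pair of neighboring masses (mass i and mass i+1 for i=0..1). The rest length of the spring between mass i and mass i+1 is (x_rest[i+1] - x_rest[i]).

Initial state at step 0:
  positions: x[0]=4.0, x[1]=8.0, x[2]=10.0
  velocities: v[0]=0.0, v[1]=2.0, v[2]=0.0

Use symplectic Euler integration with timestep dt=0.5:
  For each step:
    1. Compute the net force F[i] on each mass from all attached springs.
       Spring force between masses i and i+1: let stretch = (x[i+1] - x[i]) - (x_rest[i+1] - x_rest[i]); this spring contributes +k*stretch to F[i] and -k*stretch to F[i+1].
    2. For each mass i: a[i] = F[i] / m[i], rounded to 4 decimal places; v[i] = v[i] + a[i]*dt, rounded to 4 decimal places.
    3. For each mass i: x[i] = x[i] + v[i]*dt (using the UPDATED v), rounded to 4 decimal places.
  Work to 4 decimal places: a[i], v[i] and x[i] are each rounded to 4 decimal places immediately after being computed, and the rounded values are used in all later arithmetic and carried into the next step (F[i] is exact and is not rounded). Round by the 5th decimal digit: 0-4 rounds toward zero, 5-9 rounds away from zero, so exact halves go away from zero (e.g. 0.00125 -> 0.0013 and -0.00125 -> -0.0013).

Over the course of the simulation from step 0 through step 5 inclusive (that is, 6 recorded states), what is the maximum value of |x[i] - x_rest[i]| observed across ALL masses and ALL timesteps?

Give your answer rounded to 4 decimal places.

Step 0: x=[4.0000 8.0000 10.0000] v=[0.0000 2.0000 0.0000]
Step 1: x=[4.5000 8.5000 10.5000] v=[1.0000 1.0000 1.0000]
Step 2: x=[5.5000 8.5000 11.5000] v=[2.0000 0.0000 2.0000]
Step 3: x=[6.5000 8.5000 12.5000] v=[2.0000 0.0000 2.0000]
Step 4: x=[7.0000 9.0000 13.0000] v=[1.0000 1.0000 1.0000]
Step 5: x=[7.0000 10.0000 13.0000] v=[0.0000 2.0000 0.0000]
Max displacement = 4.0000

Answer: 4.0000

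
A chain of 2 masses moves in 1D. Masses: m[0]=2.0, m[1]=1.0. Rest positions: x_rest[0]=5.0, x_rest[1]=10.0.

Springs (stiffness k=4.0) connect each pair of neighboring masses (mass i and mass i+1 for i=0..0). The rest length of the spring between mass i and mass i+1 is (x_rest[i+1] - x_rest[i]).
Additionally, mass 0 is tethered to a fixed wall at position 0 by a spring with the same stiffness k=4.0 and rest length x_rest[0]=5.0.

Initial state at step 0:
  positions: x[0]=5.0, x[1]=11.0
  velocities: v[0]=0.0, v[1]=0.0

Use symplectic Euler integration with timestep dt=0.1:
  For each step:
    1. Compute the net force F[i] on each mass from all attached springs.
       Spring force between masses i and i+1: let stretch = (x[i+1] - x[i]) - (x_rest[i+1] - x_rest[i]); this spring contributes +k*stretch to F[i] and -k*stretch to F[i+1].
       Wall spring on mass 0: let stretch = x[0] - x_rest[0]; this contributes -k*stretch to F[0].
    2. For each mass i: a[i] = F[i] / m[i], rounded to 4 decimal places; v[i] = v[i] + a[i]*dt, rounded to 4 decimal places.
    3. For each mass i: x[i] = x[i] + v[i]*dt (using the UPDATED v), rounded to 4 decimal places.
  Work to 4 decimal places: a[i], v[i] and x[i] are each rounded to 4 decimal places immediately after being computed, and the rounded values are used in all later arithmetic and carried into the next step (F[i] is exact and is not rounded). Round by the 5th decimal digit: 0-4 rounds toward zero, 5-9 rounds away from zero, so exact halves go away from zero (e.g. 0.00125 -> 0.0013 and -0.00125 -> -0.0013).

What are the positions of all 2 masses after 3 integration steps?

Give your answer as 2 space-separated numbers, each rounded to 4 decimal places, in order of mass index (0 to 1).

Step 0: x=[5.0000 11.0000] v=[0.0000 0.0000]
Step 1: x=[5.0200 10.9600] v=[0.2000 -0.4000]
Step 2: x=[5.0584 10.8824] v=[0.3840 -0.7760]
Step 3: x=[5.1121 10.7718] v=[0.5371 -1.1056]

Answer: 5.1121 10.7718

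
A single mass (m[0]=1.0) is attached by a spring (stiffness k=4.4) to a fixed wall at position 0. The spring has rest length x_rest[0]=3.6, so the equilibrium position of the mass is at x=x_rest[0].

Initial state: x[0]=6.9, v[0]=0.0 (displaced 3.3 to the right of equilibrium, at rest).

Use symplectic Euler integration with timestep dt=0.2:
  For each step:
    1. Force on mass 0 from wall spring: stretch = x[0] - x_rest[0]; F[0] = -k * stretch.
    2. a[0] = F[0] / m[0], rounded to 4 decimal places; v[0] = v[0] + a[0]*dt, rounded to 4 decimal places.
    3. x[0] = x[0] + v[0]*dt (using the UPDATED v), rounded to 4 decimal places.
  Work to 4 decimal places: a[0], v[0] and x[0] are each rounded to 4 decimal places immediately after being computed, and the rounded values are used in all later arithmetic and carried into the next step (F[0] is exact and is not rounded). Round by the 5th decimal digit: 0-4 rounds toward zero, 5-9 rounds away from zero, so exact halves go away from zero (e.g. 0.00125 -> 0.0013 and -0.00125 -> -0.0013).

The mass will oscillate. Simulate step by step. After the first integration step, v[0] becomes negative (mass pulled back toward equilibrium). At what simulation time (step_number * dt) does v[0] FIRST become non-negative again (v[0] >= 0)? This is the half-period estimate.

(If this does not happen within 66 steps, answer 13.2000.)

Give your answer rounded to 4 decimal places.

Step 0: x=[6.9000] v=[0.0000]
Step 1: x=[6.3192] v=[-2.9040]
Step 2: x=[5.2598] v=[-5.2969]
Step 3: x=[3.9083] v=[-6.7575]
Step 4: x=[2.5025] v=[-7.0288]
Step 5: x=[1.2899] v=[-6.0630]
Step 6: x=[0.4839] v=[-4.0301]
Step 7: x=[0.2263] v=[-1.2879]
Step 8: x=[0.5625] v=[1.6810]
First v>=0 after going negative at step 8, time=1.6000

Answer: 1.6000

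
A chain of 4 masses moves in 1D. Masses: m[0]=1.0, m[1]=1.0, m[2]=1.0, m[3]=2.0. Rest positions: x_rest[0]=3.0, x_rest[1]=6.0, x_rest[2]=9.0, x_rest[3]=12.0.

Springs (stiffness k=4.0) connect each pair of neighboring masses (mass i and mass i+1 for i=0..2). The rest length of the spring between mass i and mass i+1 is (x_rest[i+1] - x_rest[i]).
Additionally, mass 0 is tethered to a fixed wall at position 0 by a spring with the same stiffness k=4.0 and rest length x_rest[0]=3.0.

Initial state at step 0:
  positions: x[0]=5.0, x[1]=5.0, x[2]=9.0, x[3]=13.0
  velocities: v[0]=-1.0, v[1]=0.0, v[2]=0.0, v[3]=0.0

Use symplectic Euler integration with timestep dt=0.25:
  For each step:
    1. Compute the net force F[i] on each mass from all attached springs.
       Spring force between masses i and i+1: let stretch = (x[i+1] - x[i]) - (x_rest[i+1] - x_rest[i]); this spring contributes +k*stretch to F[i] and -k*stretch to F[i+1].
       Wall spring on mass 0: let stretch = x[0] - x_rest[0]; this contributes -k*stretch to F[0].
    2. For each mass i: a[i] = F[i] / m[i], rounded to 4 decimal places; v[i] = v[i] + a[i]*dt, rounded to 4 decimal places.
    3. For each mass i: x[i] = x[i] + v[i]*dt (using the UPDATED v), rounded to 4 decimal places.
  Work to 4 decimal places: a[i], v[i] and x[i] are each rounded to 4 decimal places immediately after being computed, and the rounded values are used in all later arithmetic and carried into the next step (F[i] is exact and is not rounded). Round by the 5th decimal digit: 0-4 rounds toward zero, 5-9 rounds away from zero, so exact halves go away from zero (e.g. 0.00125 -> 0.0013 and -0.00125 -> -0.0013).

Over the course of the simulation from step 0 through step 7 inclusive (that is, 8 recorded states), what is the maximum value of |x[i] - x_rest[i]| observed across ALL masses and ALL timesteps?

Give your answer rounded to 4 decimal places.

Answer: 2.0937

Derivation:
Step 0: x=[5.0000 5.0000 9.0000 13.0000] v=[-1.0000 0.0000 0.0000 0.0000]
Step 1: x=[3.5000 6.0000 9.0000 12.8750] v=[-6.0000 4.0000 0.0000 -0.5000]
Step 2: x=[1.7500 7.1250 9.2188 12.6406] v=[-7.0000 4.5000 0.8750 -0.9375]
Step 3: x=[0.9063 7.4297 9.7696 12.3535] v=[-3.3750 1.2188 2.2030 -1.1484]
Step 4: x=[1.4668 6.6885 10.3814 12.1184] v=[2.2421 -2.9647 2.4470 -0.9404]
Step 5: x=[2.9661 5.5651 10.5042 12.0412] v=[5.9970 -4.4935 0.4911 -0.3089]
Step 6: x=[4.3736 5.0268 9.7765 12.1469] v=[5.6299 -2.1534 -2.9110 0.4226]
Step 7: x=[4.8510 5.5126 8.4539 12.3313] v=[1.9095 1.9431 -5.2903 0.7374]
Max displacement = 2.0937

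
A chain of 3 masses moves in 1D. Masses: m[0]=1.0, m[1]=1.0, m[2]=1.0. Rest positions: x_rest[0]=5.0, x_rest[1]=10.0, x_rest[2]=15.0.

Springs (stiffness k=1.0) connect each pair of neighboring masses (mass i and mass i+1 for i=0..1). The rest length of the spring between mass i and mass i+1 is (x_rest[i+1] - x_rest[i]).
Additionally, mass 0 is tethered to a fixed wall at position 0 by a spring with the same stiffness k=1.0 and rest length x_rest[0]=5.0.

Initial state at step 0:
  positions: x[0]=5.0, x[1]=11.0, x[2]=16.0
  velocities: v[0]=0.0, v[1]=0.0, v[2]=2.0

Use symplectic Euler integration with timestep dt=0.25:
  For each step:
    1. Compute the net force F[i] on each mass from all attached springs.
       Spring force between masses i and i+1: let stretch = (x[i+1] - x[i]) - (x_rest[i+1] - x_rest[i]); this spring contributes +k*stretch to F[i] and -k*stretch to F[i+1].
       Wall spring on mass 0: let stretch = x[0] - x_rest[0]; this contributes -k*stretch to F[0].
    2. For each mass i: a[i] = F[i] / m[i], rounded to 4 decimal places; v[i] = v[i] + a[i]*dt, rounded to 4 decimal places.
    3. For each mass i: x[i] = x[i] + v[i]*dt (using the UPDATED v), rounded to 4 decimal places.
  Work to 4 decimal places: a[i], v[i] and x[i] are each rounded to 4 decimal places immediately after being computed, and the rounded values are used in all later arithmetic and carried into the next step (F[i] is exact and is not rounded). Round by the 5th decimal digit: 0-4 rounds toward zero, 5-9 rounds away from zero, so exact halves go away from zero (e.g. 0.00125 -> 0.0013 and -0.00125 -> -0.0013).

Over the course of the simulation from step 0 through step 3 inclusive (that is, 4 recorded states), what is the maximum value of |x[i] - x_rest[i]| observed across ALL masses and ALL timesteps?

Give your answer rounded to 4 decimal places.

Answer: 2.3604

Derivation:
Step 0: x=[5.0000 11.0000 16.0000] v=[0.0000 0.0000 2.0000]
Step 1: x=[5.0625 10.9375 16.5000] v=[0.2500 -0.2500 2.0000]
Step 2: x=[5.1758 10.8555 16.9649] v=[0.4531 -0.3281 1.8594]
Step 3: x=[5.3206 10.8003 17.3604] v=[0.5791 -0.2207 1.5821]
Max displacement = 2.3604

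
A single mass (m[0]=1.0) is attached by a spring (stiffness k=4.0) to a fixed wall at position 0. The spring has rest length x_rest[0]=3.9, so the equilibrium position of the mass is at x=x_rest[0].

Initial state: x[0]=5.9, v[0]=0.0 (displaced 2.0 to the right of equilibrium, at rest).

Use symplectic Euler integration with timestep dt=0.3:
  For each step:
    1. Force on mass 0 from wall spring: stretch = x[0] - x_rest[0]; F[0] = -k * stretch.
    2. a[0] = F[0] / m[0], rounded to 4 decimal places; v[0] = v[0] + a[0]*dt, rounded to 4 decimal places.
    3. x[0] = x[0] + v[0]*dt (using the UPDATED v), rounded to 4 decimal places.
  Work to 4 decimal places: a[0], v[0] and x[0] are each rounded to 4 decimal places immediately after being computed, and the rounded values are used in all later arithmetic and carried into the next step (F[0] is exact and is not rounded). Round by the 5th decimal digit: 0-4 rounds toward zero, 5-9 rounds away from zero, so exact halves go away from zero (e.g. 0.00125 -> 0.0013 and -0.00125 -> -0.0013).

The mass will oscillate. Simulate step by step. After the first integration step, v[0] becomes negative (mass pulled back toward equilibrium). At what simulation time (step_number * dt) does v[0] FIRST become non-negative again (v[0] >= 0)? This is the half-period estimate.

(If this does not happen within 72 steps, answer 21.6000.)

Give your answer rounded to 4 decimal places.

Answer: 1.8000

Derivation:
Step 0: x=[5.9000] v=[0.0000]
Step 1: x=[5.1800] v=[-2.4000]
Step 2: x=[3.9992] v=[-3.9360]
Step 3: x=[2.7827] v=[-4.0550]
Step 4: x=[1.9684] v=[-2.7142]
Step 5: x=[1.8495] v=[-0.3963]
Step 6: x=[2.4688] v=[2.0643]
First v>=0 after going negative at step 6, time=1.8000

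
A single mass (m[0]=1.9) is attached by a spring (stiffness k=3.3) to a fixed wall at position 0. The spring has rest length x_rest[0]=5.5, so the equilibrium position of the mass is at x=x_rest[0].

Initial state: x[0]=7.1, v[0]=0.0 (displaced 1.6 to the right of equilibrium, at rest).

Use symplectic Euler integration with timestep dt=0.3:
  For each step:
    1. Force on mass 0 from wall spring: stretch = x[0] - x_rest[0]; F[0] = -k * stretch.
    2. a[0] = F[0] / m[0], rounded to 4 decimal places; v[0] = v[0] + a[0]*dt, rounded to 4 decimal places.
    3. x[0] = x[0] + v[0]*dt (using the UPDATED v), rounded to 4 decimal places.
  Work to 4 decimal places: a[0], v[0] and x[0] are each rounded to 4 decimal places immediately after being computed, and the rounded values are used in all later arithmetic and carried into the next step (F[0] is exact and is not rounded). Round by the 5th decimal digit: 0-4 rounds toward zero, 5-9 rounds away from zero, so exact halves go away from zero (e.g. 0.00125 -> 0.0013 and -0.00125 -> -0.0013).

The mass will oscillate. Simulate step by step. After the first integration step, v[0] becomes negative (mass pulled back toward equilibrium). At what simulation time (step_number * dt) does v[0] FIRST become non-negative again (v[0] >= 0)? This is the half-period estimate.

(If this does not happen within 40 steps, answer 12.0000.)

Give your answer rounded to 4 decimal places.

Answer: 2.4000

Derivation:
Step 0: x=[7.1000] v=[0.0000]
Step 1: x=[6.8499] v=[-0.8337]
Step 2: x=[6.3888] v=[-1.5371]
Step 3: x=[5.7887] v=[-2.0002]
Step 4: x=[5.1435] v=[-2.1506]
Step 5: x=[4.5541] v=[-1.9648]
Step 6: x=[4.1125] v=[-1.4719]
Step 7: x=[3.8878] v=[-0.7489]
Step 8: x=[3.9151] v=[0.0911]
First v>=0 after going negative at step 8, time=2.4000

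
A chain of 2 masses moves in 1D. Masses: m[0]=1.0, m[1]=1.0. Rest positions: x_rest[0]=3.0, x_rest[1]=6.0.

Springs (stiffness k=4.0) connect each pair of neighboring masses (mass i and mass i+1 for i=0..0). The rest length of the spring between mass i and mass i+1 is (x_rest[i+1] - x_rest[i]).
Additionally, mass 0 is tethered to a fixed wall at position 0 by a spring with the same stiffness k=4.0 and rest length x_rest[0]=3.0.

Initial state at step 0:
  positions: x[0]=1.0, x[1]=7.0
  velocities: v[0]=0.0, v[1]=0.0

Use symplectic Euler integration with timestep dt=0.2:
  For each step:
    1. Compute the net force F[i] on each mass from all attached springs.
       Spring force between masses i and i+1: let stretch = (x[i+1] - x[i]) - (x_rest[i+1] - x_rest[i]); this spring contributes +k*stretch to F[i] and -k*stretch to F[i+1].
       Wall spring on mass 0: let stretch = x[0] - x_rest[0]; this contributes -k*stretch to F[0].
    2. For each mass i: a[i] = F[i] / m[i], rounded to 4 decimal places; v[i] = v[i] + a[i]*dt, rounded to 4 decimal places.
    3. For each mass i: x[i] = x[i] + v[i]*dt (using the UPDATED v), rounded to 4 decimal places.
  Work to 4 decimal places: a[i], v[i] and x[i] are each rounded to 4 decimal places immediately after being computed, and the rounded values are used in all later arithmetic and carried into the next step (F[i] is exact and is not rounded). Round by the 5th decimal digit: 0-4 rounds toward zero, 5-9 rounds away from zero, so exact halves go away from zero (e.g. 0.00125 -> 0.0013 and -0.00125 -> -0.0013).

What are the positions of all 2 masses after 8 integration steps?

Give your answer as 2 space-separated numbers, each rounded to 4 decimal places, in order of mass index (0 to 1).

Answer: 1.4988 7.0492

Derivation:
Step 0: x=[1.0000 7.0000] v=[0.0000 0.0000]
Step 1: x=[1.8000 6.5200] v=[4.0000 -2.4000]
Step 2: x=[3.0672 5.7648] v=[6.3360 -3.7760]
Step 3: x=[4.2753 5.0580] v=[6.0403 -3.5341]
Step 4: x=[4.9245 4.7059] v=[3.2462 -1.7603]
Step 5: x=[4.7508 4.8688] v=[-0.8683 0.8146]
Step 6: x=[3.8359 5.4928] v=[-4.5745 3.1202]
Step 7: x=[2.5724 6.3317] v=[-6.3177 4.1947]
Step 8: x=[1.4988 7.0492] v=[-5.3682 3.5873]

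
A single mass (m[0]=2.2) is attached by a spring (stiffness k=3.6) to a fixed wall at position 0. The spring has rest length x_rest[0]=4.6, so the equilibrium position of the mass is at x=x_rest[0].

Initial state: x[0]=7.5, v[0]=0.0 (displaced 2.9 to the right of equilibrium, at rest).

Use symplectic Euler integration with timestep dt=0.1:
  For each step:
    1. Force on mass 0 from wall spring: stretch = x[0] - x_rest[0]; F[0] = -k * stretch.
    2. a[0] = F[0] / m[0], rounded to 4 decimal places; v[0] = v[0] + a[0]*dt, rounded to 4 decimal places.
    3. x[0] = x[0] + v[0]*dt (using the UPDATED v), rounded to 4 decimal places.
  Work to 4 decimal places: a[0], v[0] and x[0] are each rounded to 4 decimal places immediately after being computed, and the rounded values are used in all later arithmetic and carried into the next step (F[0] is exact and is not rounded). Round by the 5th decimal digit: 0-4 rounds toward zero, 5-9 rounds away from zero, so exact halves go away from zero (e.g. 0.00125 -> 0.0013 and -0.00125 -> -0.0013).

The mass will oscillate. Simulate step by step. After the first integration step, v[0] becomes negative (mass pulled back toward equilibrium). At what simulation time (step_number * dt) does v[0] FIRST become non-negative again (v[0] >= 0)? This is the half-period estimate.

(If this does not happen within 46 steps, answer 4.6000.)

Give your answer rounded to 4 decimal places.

Step 0: x=[7.5000] v=[0.0000]
Step 1: x=[7.4525] v=[-0.4746]
Step 2: x=[7.3584] v=[-0.9414]
Step 3: x=[7.2191] v=[-1.3928]
Step 4: x=[7.0370] v=[-1.8214]
Step 5: x=[6.8150] v=[-2.2202]
Step 6: x=[6.5567] v=[-2.5827]
Step 7: x=[6.2664] v=[-2.9029]
Step 8: x=[5.9488] v=[-3.1756]
Step 9: x=[5.6092] v=[-3.3963]
Step 10: x=[5.2531] v=[-3.5614]
Step 11: x=[4.8863] v=[-3.6683]
Step 12: x=[4.5148] v=[-3.7152]
Step 13: x=[4.1447] v=[-3.7013]
Step 14: x=[3.7820] v=[-3.6268]
Step 15: x=[3.4327] v=[-3.4930]
Step 16: x=[3.1025] v=[-3.3020]
Step 17: x=[2.7968] v=[-3.0570]
Step 18: x=[2.5206] v=[-2.7619]
Step 19: x=[2.2784] v=[-2.4216]
Step 20: x=[2.0742] v=[-2.0417]
Step 21: x=[1.9114] v=[-1.6284]
Step 22: x=[1.7926] v=[-1.1885]
Step 23: x=[1.7197] v=[-0.7291]
Step 24: x=[1.6939] v=[-0.2578]
Step 25: x=[1.7157] v=[0.2177]
First v>=0 after going negative at step 25, time=2.5000

Answer: 2.5000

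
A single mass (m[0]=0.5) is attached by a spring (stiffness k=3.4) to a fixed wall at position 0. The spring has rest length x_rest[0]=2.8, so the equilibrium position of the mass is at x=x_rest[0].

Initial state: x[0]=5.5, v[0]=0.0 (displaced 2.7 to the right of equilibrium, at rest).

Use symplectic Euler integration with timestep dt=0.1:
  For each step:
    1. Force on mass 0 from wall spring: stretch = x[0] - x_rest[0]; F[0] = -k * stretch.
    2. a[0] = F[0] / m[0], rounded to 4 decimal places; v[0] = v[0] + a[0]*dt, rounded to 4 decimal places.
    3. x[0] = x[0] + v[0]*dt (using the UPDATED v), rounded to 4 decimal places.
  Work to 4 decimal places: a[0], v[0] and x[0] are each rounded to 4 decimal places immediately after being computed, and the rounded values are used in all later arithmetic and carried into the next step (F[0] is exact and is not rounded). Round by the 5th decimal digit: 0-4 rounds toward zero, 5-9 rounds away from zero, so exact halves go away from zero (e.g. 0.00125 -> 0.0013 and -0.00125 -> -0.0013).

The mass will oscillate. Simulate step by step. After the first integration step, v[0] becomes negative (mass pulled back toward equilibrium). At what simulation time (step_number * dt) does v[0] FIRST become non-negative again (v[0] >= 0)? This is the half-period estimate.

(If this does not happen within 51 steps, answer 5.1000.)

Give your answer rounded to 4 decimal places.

Answer: 1.3000

Derivation:
Step 0: x=[5.5000] v=[0.0000]
Step 1: x=[5.3164] v=[-1.8360]
Step 2: x=[4.9617] v=[-3.5472]
Step 3: x=[4.4600] v=[-5.0172]
Step 4: x=[3.8454] v=[-6.1460]
Step 5: x=[3.1597] v=[-6.8569]
Step 6: x=[2.4496] v=[-7.1015]
Step 7: x=[1.7633] v=[-6.8632]
Step 8: x=[1.1475] v=[-6.1582]
Step 9: x=[0.6441] v=[-5.0345]
Step 10: x=[0.2873] v=[-3.5685]
Step 11: x=[0.1013] v=[-1.8599]
Step 12: x=[0.0988] v=[-0.0248]
Step 13: x=[0.2800] v=[1.8120]
First v>=0 after going negative at step 13, time=1.3000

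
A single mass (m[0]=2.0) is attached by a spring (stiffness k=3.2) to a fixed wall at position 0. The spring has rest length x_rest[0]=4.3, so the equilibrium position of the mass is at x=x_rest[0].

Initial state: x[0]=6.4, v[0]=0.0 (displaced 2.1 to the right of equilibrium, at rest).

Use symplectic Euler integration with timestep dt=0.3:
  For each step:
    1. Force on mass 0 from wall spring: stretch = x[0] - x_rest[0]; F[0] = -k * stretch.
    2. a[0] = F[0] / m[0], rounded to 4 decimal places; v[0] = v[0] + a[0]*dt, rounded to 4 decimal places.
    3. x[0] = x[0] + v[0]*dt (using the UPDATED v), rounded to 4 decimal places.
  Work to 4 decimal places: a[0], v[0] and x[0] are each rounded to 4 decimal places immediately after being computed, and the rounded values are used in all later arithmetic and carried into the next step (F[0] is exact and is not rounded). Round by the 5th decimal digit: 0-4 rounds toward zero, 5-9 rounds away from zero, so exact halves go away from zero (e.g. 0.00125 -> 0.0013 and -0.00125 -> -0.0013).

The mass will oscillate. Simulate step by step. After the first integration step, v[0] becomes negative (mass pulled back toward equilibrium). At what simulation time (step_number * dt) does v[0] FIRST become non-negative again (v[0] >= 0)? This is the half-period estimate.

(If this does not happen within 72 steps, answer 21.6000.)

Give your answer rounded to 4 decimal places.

Answer: 2.7000

Derivation:
Step 0: x=[6.4000] v=[0.0000]
Step 1: x=[6.0976] v=[-1.0080]
Step 2: x=[5.5363] v=[-1.8709]
Step 3: x=[4.7970] v=[-2.4643]
Step 4: x=[3.9861] v=[-2.7029]
Step 5: x=[3.2204] v=[-2.5522]
Step 6: x=[2.6102] v=[-2.0340]
Step 7: x=[2.2433] v=[-1.2229]
Step 8: x=[2.1726] v=[-0.2357]
Step 9: x=[2.4082] v=[0.7854]
First v>=0 after going negative at step 9, time=2.7000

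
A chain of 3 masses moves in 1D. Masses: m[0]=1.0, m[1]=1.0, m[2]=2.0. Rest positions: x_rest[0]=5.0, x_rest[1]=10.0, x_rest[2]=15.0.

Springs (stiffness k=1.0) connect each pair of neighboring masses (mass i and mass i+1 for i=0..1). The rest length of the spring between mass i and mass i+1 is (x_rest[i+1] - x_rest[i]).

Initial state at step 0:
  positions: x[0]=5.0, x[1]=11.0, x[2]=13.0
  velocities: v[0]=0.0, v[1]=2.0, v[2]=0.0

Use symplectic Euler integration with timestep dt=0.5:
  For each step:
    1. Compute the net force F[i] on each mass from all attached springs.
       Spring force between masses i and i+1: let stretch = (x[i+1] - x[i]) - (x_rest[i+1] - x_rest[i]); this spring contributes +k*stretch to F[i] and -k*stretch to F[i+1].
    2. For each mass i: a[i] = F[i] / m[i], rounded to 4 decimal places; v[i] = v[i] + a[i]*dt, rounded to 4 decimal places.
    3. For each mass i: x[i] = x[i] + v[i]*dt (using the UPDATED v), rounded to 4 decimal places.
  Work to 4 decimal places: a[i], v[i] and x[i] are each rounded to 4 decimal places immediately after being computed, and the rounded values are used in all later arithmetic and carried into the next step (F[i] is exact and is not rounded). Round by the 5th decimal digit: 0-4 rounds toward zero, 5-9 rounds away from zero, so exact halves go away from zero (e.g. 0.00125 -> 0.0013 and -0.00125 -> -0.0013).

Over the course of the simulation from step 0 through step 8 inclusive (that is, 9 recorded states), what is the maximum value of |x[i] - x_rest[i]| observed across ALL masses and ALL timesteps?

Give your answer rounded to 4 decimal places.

Step 0: x=[5.0000 11.0000 13.0000] v=[0.0000 2.0000 0.0000]
Step 1: x=[5.2500 11.0000 13.3750] v=[0.5000 0.0000 0.7500]
Step 2: x=[5.6875 10.1563 14.0782] v=[0.8750 -1.6875 1.4063]
Step 3: x=[5.9922 9.1758 14.9162] v=[0.6094 -1.9610 1.6759]
Step 4: x=[5.8428 8.8345 15.6616] v=[-0.2988 -0.6826 1.4908]
Step 5: x=[5.1913 9.4521 16.1786] v=[-1.3030 1.2351 1.0340]
Step 6: x=[4.3550 10.6861 16.4798] v=[-1.6726 2.4680 0.6024]
Step 7: x=[3.8515 11.7858 16.6818] v=[-1.0071 2.1993 0.4040]
Step 8: x=[4.0816 12.1259 16.8968] v=[0.4601 0.6802 0.4300]
Max displacement = 2.1259

Answer: 2.1259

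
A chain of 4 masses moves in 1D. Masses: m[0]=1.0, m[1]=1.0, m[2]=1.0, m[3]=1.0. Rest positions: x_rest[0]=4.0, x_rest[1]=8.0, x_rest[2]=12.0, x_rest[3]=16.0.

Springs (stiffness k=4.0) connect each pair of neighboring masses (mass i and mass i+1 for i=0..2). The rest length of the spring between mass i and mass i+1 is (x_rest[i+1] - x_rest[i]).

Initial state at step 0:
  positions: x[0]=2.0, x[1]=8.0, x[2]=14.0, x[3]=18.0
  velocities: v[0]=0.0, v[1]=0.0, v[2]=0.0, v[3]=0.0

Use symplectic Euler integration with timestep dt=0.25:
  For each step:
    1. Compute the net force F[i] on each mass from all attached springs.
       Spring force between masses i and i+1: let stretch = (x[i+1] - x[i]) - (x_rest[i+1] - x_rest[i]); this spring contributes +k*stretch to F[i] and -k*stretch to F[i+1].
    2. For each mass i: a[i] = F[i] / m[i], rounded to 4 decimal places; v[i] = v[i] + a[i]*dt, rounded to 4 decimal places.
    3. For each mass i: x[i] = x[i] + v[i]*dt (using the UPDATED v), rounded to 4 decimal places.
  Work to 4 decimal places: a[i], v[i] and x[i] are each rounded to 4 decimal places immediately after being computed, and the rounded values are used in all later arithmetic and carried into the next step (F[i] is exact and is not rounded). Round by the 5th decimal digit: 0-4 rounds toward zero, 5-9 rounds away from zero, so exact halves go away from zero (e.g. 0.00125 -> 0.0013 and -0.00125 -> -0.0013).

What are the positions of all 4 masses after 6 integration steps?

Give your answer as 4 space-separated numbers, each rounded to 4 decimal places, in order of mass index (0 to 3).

Step 0: x=[2.0000 8.0000 14.0000 18.0000] v=[0.0000 0.0000 0.0000 0.0000]
Step 1: x=[2.5000 8.0000 13.5000 18.0000] v=[2.0000 0.0000 -2.0000 0.0000]
Step 2: x=[3.3750 8.0000 12.7500 17.8750] v=[3.5000 0.0000 -3.0000 -0.5000]
Step 3: x=[4.4063 8.0313 12.0938 17.4688] v=[4.1250 0.1250 -2.6250 -1.6250]
Step 4: x=[5.3438 8.1719 11.7657 16.7188] v=[3.7500 0.5625 -1.3125 -3.0000]
Step 5: x=[5.9883 8.5040 11.7774 15.7305] v=[2.5781 1.3282 0.0468 -3.9531]
Step 6: x=[6.2618 9.0255 11.9590 14.7540] v=[1.0938 2.0859 0.7265 -3.9062]

Answer: 6.2618 9.0255 11.9590 14.7540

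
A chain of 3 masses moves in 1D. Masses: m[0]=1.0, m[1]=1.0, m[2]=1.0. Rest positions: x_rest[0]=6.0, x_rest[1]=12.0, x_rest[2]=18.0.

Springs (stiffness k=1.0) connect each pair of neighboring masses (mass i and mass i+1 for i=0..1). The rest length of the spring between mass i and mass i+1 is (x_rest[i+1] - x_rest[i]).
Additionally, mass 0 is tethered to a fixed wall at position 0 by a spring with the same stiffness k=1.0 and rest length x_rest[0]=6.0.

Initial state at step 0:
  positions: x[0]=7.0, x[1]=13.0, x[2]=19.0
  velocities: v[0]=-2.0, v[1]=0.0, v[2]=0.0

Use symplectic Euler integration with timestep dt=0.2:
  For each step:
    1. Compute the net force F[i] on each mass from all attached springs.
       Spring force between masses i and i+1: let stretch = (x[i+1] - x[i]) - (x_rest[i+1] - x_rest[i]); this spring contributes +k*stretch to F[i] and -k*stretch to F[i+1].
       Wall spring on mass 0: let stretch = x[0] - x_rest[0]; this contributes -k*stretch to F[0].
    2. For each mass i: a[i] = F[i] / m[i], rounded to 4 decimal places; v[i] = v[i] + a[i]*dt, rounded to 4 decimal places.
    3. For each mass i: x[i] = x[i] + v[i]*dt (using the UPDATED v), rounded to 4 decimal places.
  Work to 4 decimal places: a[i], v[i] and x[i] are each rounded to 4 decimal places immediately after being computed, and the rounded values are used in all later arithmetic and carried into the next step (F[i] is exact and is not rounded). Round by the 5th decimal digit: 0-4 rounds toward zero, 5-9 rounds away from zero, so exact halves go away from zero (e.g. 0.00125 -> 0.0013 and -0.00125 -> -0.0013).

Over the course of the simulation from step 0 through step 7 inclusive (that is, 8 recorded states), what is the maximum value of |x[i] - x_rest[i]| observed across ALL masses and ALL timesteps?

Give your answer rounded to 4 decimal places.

Step 0: x=[7.0000 13.0000 19.0000] v=[-2.0000 0.0000 0.0000]
Step 1: x=[6.5600 13.0000 19.0000] v=[-2.2000 0.0000 0.0000]
Step 2: x=[6.1152 12.9824 19.0000] v=[-2.2240 -0.0880 0.0000]
Step 3: x=[5.7005 12.9308 18.9993] v=[-2.0736 -0.2579 -0.0035]
Step 4: x=[5.3470 12.8327 18.9959] v=[-1.7676 -0.4903 -0.0172]
Step 5: x=[5.0790 12.6817 18.9859] v=[-1.3399 -0.7548 -0.0498]
Step 6: x=[4.9120 12.4788 18.9638] v=[-0.8352 -1.0145 -0.1106]
Step 7: x=[4.8512 12.2326 18.9223] v=[-0.3042 -1.2309 -0.2076]
Max displacement = 1.1488

Answer: 1.1488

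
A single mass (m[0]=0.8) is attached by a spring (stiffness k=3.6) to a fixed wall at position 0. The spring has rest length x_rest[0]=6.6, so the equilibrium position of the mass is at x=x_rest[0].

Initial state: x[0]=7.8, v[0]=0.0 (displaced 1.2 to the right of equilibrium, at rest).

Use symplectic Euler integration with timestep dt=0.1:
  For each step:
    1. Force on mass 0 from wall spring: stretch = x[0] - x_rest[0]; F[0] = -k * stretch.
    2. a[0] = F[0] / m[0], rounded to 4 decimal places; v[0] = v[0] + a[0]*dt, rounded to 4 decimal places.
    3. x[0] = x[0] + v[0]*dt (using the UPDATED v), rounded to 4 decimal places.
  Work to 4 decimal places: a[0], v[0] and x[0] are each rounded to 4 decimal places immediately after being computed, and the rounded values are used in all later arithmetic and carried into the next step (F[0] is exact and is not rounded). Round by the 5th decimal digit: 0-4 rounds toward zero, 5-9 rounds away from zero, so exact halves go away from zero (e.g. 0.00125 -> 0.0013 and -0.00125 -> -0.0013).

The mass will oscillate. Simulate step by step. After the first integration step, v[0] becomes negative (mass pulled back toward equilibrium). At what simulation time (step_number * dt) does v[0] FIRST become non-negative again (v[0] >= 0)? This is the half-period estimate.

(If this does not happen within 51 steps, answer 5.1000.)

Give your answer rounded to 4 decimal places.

Answer: 1.5000

Derivation:
Step 0: x=[7.8000] v=[0.0000]
Step 1: x=[7.7460] v=[-0.5400]
Step 2: x=[7.6404] v=[-1.0557]
Step 3: x=[7.4880] v=[-1.5239]
Step 4: x=[7.2957] v=[-1.9235]
Step 5: x=[7.0720] v=[-2.2366]
Step 6: x=[6.8271] v=[-2.4490]
Step 7: x=[6.5720] v=[-2.5512]
Step 8: x=[6.3181] v=[-2.5386]
Step 9: x=[6.0769] v=[-2.4117]
Step 10: x=[5.8593] v=[-2.1763]
Step 11: x=[5.6750] v=[-1.8430]
Step 12: x=[5.5323] v=[-1.4268]
Step 13: x=[5.4377] v=[-0.9463]
Step 14: x=[5.3954] v=[-0.4233]
Step 15: x=[5.4073] v=[0.1188]
First v>=0 after going negative at step 15, time=1.5000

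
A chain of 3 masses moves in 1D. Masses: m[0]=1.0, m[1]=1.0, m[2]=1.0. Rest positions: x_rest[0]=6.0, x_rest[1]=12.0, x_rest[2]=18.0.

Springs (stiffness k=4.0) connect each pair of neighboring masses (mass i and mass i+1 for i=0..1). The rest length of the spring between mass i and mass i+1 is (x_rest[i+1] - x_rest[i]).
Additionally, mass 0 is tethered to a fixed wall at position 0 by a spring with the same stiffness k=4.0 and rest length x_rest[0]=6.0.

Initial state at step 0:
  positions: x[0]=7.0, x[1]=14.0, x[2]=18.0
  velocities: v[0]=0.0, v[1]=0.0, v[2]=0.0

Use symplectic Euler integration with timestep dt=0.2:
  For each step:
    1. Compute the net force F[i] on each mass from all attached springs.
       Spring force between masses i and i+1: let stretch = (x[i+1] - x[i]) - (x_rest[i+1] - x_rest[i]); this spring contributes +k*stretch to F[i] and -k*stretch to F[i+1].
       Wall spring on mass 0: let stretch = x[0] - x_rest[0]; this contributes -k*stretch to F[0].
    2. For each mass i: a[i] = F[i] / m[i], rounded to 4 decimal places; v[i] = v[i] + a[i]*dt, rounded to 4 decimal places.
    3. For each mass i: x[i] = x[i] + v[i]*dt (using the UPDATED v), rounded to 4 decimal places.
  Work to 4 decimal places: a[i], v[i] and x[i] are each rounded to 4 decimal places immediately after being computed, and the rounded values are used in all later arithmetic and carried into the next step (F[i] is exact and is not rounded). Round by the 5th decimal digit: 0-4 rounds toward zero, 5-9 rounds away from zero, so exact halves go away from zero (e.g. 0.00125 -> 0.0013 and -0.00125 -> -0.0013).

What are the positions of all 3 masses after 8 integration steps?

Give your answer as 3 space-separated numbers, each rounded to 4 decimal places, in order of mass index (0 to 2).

Answer: 5.0289 12.5517 18.1041

Derivation:
Step 0: x=[7.0000 14.0000 18.0000] v=[0.0000 0.0000 0.0000]
Step 1: x=[7.0000 13.5200 18.3200] v=[0.0000 -2.4000 1.6000]
Step 2: x=[6.9232 12.7648 18.8320] v=[-0.3840 -3.7760 2.5600]
Step 3: x=[6.6733 12.0457 19.3332] v=[-1.2493 -3.5955 2.5062]
Step 4: x=[6.2153 11.6330 19.6284] v=[-2.2900 -2.0634 1.4762]
Step 5: x=[5.6297 11.6328 19.6044] v=[-2.9281 -0.0012 -0.1201]
Step 6: x=[5.1038 11.9475 19.2649] v=[-2.6294 1.5736 -1.6974]
Step 7: x=[4.8563 12.3380 18.7146] v=[-1.2375 1.9526 -2.7513]
Step 8: x=[5.0289 12.5517 18.1041] v=[0.8628 1.0685 -3.0526]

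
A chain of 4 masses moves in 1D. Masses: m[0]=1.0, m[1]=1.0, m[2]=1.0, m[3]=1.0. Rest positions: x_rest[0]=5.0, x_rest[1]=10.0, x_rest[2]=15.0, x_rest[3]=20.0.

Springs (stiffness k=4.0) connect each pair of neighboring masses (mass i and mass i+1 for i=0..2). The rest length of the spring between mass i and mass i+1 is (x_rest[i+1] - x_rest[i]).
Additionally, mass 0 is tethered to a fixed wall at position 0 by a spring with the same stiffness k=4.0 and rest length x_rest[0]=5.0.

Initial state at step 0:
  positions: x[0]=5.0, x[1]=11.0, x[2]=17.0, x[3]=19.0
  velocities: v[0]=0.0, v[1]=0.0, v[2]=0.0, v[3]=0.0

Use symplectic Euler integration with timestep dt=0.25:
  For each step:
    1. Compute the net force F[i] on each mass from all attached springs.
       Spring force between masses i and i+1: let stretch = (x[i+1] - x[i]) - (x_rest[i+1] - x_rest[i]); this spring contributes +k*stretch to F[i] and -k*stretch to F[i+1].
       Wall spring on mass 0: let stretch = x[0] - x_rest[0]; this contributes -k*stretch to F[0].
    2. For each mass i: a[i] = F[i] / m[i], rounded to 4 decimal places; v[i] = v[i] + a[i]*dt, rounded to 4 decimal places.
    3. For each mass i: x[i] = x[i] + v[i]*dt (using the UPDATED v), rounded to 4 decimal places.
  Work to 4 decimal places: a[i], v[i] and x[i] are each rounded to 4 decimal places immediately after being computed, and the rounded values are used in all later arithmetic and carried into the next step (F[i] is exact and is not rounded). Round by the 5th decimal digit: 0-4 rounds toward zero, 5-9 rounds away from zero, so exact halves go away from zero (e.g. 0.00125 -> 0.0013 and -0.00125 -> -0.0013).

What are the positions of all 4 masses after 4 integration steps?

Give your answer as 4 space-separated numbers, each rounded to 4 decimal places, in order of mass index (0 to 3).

Step 0: x=[5.0000 11.0000 17.0000 19.0000] v=[0.0000 0.0000 0.0000 0.0000]
Step 1: x=[5.2500 11.0000 16.0000 19.7500] v=[1.0000 0.0000 -4.0000 3.0000]
Step 2: x=[5.6250 10.8125 14.6875 20.8125] v=[1.5000 -0.7500 -5.2500 4.2500]
Step 3: x=[5.8906 10.2969 13.9375 21.5938] v=[1.0625 -2.0625 -3.0000 3.1250]
Step 4: x=[5.7852 9.5899 14.1914 21.7110] v=[-0.4218 -2.8282 1.0157 0.4687]

Answer: 5.7852 9.5899 14.1914 21.7110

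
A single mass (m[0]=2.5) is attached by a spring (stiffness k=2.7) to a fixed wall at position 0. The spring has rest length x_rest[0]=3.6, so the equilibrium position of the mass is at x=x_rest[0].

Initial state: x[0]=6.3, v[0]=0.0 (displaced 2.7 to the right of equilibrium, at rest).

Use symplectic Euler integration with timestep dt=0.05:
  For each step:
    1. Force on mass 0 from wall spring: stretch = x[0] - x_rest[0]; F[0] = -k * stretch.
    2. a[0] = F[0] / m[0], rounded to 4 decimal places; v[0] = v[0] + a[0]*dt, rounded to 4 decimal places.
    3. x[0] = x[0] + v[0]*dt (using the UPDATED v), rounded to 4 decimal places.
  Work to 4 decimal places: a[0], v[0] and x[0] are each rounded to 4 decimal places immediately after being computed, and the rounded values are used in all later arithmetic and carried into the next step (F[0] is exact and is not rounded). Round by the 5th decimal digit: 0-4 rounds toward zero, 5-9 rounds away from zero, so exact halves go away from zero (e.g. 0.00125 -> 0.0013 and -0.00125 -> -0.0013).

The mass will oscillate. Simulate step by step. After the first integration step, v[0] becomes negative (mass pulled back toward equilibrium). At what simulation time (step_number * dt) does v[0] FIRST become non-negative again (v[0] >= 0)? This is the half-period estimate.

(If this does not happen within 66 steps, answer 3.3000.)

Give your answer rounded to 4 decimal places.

Step 0: x=[6.3000] v=[0.0000]
Step 1: x=[6.2927] v=[-0.1458]
Step 2: x=[6.2781] v=[-0.2912]
Step 3: x=[6.2563] v=[-0.4358]
Step 4: x=[6.2273] v=[-0.5792]
Step 5: x=[6.1912] v=[-0.7211]
Step 6: x=[6.1482] v=[-0.8610]
Step 7: x=[6.0983] v=[-0.9986]
Step 8: x=[6.0416] v=[-1.1335]
Step 9: x=[5.9783] v=[-1.2653]
Step 10: x=[5.9086] v=[-1.3937]
Step 11: x=[5.8327] v=[-1.5184]
Step 12: x=[5.7508] v=[-1.6390]
Step 13: x=[5.6630] v=[-1.7551]
Step 14: x=[5.5697] v=[-1.8665]
Step 15: x=[5.4711] v=[-1.9729]
Step 16: x=[5.3674] v=[-2.0739]
Step 17: x=[5.2589] v=[-2.1693]
Step 18: x=[5.1460] v=[-2.2589]
Step 19: x=[5.0289] v=[-2.3424]
Step 20: x=[4.9079] v=[-2.4196]
Step 21: x=[4.7834] v=[-2.4902]
Step 22: x=[4.6557] v=[-2.5541]
Step 23: x=[4.5251] v=[-2.6111]
Step 24: x=[4.3920] v=[-2.6611]
Step 25: x=[4.2568] v=[-2.7039]
Step 26: x=[4.1198] v=[-2.7394]
Step 27: x=[3.9814] v=[-2.7675]
Step 28: x=[3.8420] v=[-2.7881]
Step 29: x=[3.7019] v=[-2.8012]
Step 30: x=[3.5616] v=[-2.8067]
Step 31: x=[3.4214] v=[-2.8046]
Step 32: x=[3.2817] v=[-2.7950]
Step 33: x=[3.1428] v=[-2.7778]
Step 34: x=[3.0051] v=[-2.7531]
Step 35: x=[2.8691] v=[-2.7210]
Step 36: x=[2.7350] v=[-2.6815]
Step 37: x=[2.6033] v=[-2.6348]
Step 38: x=[2.4743] v=[-2.5810]
Step 39: x=[2.3483] v=[-2.5202]
Step 40: x=[2.2257] v=[-2.4526]
Step 41: x=[2.1068] v=[-2.3784]
Step 42: x=[1.9919] v=[-2.2978]
Step 43: x=[1.8814] v=[-2.2110]
Step 44: x=[1.7755] v=[-2.1182]
Step 45: x=[1.6745] v=[-2.0197]
Step 46: x=[1.5787] v=[-1.9157]
Step 47: x=[1.4884] v=[-1.8066]
Step 48: x=[1.4038] v=[-1.6926]
Step 49: x=[1.3251] v=[-1.5740]
Step 50: x=[1.2525] v=[-1.4512]
Step 51: x=[1.1863] v=[-1.3244]
Step 52: x=[1.1266] v=[-1.1941]
Step 53: x=[1.0736] v=[-1.0605]
Step 54: x=[1.0274] v=[-0.9241]
Step 55: x=[0.9881] v=[-0.7852]
Step 56: x=[0.9559] v=[-0.6442]
Step 57: x=[0.9308] v=[-0.5014]
Step 58: x=[0.9129] v=[-0.3573]
Step 59: x=[0.9023] v=[-0.2122]
Step 60: x=[0.8990] v=[-0.0665]
Step 61: x=[0.9030] v=[0.0794]
First v>=0 after going negative at step 61, time=3.0500

Answer: 3.0500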